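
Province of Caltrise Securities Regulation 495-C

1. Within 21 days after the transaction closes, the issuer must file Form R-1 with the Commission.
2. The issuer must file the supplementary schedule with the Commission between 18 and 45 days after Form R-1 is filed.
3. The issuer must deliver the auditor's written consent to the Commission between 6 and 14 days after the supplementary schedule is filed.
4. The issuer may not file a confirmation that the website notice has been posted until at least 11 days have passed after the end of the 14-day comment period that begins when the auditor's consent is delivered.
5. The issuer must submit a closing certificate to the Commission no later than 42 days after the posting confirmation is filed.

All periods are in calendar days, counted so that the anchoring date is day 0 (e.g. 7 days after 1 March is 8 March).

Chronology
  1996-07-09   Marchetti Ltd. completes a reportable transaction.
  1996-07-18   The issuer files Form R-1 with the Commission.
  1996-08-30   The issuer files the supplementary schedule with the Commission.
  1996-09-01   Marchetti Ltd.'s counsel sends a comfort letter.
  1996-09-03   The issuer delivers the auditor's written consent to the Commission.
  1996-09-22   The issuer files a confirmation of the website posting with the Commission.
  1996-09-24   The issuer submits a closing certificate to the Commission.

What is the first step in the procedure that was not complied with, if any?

Step 1 — counting 21 days from 1996-07-09 (when the transaction closes) gives a deadline of 1996-07-30; done 1996-07-18 — timely.
Step 2 — 18 and 45 days from 1996-07-18 (when Form R-1 is filed) are 1996-08-05 and 1996-09-01 respectively; 1996-08-30 falls inside that range.
Step 3 — 6 and 14 days from 1996-08-30 (when the supplementary schedule is filed) are 1996-09-05 and 1996-09-13 respectively; done 1996-09-03 — 2 days before the window opened.
That is the first point of non-compliance.

Step 3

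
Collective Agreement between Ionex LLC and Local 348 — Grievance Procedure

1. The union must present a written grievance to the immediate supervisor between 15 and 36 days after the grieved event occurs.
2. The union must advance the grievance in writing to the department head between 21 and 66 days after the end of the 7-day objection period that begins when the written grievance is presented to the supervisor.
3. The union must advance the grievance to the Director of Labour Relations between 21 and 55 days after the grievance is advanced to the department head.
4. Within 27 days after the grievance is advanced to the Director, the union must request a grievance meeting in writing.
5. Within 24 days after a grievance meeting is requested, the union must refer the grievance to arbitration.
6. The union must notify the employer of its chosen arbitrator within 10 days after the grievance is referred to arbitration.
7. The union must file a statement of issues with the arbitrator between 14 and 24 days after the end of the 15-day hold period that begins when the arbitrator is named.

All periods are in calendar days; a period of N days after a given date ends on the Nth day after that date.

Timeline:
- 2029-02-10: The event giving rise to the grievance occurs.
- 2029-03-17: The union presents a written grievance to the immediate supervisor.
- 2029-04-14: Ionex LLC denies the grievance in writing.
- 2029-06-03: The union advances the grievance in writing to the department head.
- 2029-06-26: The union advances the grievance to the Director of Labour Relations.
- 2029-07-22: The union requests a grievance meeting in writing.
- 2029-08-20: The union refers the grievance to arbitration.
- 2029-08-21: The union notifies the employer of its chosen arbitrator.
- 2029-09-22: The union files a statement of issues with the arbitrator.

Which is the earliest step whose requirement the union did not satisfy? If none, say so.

Step 2

Step 1 — 15 and 36 days from 2029-02-10 (when the grieved event occurs) are 2029-02-25 and 2029-03-18 respectively; done 2029-03-17 — within the window.
Step 2 — 21 and 66 days from 2029-03-24 (end of the 7-day objection period, which began when the written grievance is presented to the supervisor on 2029-03-17) are 2029-04-14 and 2029-05-29 respectively; 2029-06-03 is 5 days past the end of the window.
That is the first point of non-compliance.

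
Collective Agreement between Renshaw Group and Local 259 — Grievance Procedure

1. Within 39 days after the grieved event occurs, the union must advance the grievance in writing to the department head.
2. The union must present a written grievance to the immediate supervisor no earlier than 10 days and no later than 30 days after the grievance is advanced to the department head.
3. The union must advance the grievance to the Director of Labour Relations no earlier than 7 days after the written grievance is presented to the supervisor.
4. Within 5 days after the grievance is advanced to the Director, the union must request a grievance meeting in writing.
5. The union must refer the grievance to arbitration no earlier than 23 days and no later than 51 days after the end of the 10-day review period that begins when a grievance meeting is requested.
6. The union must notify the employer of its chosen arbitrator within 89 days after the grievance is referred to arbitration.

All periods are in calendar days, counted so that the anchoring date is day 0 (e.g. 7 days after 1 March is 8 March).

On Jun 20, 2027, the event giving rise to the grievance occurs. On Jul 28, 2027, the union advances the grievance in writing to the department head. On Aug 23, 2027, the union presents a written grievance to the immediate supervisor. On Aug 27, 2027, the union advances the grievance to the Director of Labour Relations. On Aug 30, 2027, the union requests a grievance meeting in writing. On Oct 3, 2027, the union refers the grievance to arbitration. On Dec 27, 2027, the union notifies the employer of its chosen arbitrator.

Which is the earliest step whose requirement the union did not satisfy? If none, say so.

Step 1: 39 days after Jun 20, 2027 (when the grieved event occurs) is Jul 29, 2027; done Jul 28, 2027 — timely.
Step 2: the window is 10–30 days after Jul 28, 2027 (when the grievance is advanced to the department head), so Aug 7, 2027 through Aug 27, 2027; done Aug 23, 2027, which is between those dates.
Step 3: the earliest permitted date is 7 days after Aug 23, 2027 (when the written grievance is presented to the supervisor), i.e. Aug 30, 2027; acted on Aug 27, 2027, 3 days prematurely.
Later steps need not be reached.

Step 3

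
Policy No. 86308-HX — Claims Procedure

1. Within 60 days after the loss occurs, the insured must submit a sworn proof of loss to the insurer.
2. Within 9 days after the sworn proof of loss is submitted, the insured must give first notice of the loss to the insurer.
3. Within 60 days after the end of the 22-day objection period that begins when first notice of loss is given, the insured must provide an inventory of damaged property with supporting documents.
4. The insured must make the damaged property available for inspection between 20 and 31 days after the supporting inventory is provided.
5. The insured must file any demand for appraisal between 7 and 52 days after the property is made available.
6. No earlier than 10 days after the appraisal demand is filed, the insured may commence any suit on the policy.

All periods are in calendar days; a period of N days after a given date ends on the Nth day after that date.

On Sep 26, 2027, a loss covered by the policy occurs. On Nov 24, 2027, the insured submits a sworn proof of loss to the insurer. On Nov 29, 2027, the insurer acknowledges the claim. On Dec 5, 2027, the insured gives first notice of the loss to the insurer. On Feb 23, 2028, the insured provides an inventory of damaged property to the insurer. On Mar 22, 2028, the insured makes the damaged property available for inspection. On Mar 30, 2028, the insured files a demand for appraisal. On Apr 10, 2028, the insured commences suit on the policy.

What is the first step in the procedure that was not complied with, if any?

Step 2

(1) due by Sep 26, 2027 + 60 days = Nov 25, 2027; completed Nov 24, 2027, before the deadline.
(2) due by Nov 24, 2027 + 9 days = Dec 3, 2027; not done until Dec 5, 2027, 2 days after the deadline.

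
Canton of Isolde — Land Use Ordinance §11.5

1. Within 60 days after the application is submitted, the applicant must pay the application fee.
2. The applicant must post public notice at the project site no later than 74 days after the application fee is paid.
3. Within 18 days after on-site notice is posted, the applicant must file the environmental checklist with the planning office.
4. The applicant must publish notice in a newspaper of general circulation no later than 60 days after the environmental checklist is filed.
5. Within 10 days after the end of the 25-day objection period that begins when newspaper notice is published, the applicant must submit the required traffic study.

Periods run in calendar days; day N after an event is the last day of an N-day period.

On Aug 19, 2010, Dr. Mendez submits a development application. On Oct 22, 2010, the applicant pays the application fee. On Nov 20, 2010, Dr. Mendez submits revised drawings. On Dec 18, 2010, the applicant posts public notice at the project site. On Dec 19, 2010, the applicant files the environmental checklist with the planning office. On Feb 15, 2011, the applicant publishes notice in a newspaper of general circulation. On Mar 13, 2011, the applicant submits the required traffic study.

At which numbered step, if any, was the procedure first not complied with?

Step 1

Step 1: 60 days after Aug 19, 2010 (when the application is submitted) is Oct 18, 2010; Oct 22, 2010 misses that deadline by 4 days.
That is the first point of non-compliance.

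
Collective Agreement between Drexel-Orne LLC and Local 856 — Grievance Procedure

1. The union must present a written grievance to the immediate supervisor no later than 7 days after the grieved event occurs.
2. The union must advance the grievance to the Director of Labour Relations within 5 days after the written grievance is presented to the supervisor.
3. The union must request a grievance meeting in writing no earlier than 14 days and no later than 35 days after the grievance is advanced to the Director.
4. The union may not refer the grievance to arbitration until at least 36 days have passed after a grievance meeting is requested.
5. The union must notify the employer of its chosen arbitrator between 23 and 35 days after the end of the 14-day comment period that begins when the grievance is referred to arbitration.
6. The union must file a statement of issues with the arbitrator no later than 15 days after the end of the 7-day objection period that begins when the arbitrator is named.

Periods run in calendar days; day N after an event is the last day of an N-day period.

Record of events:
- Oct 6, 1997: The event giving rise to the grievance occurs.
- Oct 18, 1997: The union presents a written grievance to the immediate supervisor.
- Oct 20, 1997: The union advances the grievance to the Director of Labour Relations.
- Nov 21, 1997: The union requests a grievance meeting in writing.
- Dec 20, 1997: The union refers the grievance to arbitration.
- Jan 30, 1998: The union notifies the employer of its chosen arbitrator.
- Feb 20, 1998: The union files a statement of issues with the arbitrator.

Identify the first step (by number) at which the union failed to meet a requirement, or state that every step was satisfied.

Step 1

Step 1 — counting 7 days from Oct 6, 1997 (when the grieved event occurs) gives a deadline of Oct 13, 1997; done Oct 18, 1997 — 5 days late.
The procedure was therefore not followed at step 1.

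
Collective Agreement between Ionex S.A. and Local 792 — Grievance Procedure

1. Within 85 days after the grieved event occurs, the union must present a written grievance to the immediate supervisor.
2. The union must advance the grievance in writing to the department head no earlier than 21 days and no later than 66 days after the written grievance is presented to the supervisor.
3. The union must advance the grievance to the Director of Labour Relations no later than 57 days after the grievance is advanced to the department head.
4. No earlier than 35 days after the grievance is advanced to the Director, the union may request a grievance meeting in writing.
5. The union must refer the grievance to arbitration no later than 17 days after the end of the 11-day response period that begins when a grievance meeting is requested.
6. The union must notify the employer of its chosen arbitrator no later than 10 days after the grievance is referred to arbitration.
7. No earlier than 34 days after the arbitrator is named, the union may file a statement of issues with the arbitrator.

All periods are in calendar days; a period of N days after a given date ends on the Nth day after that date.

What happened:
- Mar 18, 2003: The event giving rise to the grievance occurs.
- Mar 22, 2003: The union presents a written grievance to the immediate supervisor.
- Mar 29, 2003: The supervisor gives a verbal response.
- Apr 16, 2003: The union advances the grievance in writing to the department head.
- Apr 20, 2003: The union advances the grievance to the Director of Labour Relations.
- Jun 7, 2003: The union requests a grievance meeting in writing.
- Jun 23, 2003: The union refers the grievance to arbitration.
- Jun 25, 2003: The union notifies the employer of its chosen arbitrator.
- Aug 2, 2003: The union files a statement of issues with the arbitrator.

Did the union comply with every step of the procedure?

(1) due by Mar 18, 2003 + 85 days = Jun 11, 2003; completed Mar 22, 2003, before the deadline.
(2) the permitted window runs from Mar 22, 2003 + 21 = Apr 12, 2003 to Mar 22, 2003 + 66 = May 27, 2003; Apr 16, 2003 falls inside that range.
(3) due by Apr 16, 2003 + 57 days = Jun 12, 2003; completed Apr 20, 2003, before the deadline.
(4) permitted from Apr 20, 2003 + 35 days = May 25, 2003 onward; done Jun 7, 2003 — permitted.
(5) due by Jun 18, 2003 + 17 days = Jul 5, 2003; done Jun 23, 2003 — timely.
(6) due by Jun 23, 2003 + 10 days = Jul 3, 2003; done Jun 25, 2003 — timely.
(7) permitted from Jun 25, 2003 + 34 days = Jul 29, 2003 onward; done Aug 2, 2003, after the minimum wait.

Yes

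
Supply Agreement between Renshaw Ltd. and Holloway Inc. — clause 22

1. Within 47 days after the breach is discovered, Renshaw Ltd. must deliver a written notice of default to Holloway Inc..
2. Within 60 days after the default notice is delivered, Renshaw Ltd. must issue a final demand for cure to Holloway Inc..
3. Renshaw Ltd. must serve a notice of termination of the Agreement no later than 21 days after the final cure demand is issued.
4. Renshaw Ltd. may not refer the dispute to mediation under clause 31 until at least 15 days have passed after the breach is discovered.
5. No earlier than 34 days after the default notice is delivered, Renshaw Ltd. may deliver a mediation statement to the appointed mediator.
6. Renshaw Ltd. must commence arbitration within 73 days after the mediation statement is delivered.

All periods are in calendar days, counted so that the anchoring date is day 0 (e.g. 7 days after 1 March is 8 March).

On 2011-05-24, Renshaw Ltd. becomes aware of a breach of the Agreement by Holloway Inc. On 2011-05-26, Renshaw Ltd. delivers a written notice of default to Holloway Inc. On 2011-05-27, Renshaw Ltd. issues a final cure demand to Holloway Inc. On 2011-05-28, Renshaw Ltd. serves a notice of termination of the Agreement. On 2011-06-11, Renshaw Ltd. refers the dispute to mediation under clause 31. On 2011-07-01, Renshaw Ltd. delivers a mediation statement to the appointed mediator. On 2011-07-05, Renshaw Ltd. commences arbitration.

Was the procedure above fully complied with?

Step 1 — counting 47 days from 2011-05-24 (when the breach is discovered) gives a deadline of 2011-07-10; done 2011-05-26 — timely.
Step 2 — counting 60 days from 2011-05-26 (when the default notice is delivered) gives a deadline of 2011-07-25; done 2011-05-27 — timely.
Step 3 — counting 21 days from 2011-05-27 (when the final cure demand is issued) gives a deadline of 2011-06-17; done 2011-05-28 — timely.
Step 4 — must wait 15 days from 2011-05-24 (when the breach is discovered), so not before 2011-06-08; done 2011-06-11 — permitted.
Step 5 — must wait 34 days from 2011-05-26 (when the default notice is delivered), so not before 2011-06-29; done 2011-07-01, after the minimum wait.
Step 6 — counting 73 days from 2011-07-01 (when the mediation statement is delivered) gives a deadline of 2011-09-12; 2011-07-05 is within that limit.

Yes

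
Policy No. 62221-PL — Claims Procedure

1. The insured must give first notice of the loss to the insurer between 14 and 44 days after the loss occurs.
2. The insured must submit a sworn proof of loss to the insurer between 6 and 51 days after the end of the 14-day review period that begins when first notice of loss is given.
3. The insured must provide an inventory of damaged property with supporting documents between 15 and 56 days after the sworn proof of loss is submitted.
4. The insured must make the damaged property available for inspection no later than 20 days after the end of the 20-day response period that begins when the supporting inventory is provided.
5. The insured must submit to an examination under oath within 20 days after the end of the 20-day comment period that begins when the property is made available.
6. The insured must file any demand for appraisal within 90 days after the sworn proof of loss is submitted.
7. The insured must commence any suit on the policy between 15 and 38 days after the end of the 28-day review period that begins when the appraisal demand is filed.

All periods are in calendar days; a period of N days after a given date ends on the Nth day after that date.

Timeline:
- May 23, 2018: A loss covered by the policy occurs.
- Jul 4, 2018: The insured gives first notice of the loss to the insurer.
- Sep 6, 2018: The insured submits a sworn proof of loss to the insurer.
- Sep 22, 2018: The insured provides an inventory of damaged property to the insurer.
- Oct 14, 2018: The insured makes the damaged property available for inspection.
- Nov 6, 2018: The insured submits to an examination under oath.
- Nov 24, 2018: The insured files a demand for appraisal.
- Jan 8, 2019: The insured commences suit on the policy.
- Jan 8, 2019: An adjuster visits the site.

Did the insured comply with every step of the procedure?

(1) the permitted window runs from May 23, 2018 + 14 = Jun 6, 2018 to May 23, 2018 + 44 = Jul 6, 2018; Jul 4, 2018 falls inside that range.
(2) the permitted window runs from Jul 18, 2018 + 6 = Jul 24, 2018 to Jul 18, 2018 + 51 = Sep 7, 2018; done Sep 6, 2018, which is between those dates.
(3) the permitted window runs from Sep 6, 2018 + 15 = Sep 21, 2018 to Sep 6, 2018 + 56 = Nov 1, 2018; done Sep 22, 2018 — within the window.
(4) due by Oct 12, 2018 + 20 days = Nov 1, 2018; done Oct 14, 2018 — timely.
(5) due by Nov 3, 2018 + 20 days = Nov 23, 2018; completed Nov 6, 2018, before the deadline.
(6) due by Sep 6, 2018 + 90 days = Dec 5, 2018; Nov 24, 2018 is within that limit.
(7) the permitted window runs from Dec 22, 2018 + 15 = Jan 6, 2019 to Dec 22, 2018 + 38 = Jan 29, 2019; Jan 8, 2019 falls inside that range.

Yes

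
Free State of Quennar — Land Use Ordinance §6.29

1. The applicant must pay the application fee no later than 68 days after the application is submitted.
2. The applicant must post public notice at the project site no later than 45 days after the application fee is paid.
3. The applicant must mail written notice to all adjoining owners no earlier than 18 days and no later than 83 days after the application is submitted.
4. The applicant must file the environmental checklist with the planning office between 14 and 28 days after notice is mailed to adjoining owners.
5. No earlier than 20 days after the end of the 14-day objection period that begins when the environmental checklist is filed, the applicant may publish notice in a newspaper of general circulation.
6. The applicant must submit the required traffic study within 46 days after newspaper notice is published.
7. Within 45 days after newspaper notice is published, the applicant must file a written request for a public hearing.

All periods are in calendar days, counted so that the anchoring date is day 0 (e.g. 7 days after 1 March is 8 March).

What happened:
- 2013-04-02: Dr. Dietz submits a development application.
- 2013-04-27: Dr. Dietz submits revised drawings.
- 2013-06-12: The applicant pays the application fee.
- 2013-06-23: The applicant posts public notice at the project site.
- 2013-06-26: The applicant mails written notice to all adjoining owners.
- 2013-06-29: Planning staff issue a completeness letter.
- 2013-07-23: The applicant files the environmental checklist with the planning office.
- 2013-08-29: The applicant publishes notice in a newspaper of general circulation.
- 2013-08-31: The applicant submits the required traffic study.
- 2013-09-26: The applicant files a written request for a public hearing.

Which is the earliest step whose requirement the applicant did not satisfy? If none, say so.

Step 1: 68 days after 2013-04-02 (when the application is submitted) is 2013-06-09; 2013-06-12 misses that deadline by 3 days.

Step 1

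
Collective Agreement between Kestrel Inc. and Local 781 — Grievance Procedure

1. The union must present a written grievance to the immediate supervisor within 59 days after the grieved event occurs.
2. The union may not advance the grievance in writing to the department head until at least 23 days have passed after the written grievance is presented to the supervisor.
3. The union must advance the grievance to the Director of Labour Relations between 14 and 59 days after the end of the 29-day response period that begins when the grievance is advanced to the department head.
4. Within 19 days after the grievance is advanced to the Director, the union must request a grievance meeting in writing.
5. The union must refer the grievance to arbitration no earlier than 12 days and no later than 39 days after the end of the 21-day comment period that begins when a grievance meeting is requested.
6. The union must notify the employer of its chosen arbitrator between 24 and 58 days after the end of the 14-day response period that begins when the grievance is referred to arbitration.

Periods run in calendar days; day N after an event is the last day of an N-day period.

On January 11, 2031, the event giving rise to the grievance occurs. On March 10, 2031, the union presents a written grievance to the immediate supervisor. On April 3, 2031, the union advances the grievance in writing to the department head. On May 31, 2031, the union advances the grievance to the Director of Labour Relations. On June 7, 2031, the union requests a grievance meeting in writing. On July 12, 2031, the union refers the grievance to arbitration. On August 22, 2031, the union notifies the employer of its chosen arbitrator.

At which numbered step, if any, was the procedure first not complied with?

(1) due by January 11, 2031 + 59 days = March 11, 2031; March 10, 2031 is within that limit.
(2) permitted from March 10, 2031 + 23 days = April 2, 2031 onward; April 3, 2031 is on or after that date.
(3) the permitted window runs from May 2, 2031 + 14 = May 16, 2031 to May 2, 2031 + 59 = June 30, 2031; done May 31, 2031, which is between those dates.
(4) due by May 31, 2031 + 19 days = June 19, 2031; done June 7, 2031 — timely.
(5) the permitted window runs from June 28, 2031 + 12 = July 10, 2031 to June 28, 2031 + 39 = August 6, 2031; July 12, 2031 falls inside that range.
(6) the permitted window runs from July 26, 2031 + 24 = August 19, 2031 to July 26, 2031 + 58 = September 22, 2031; done August 22, 2031 — within the window.

None — every step was satisfied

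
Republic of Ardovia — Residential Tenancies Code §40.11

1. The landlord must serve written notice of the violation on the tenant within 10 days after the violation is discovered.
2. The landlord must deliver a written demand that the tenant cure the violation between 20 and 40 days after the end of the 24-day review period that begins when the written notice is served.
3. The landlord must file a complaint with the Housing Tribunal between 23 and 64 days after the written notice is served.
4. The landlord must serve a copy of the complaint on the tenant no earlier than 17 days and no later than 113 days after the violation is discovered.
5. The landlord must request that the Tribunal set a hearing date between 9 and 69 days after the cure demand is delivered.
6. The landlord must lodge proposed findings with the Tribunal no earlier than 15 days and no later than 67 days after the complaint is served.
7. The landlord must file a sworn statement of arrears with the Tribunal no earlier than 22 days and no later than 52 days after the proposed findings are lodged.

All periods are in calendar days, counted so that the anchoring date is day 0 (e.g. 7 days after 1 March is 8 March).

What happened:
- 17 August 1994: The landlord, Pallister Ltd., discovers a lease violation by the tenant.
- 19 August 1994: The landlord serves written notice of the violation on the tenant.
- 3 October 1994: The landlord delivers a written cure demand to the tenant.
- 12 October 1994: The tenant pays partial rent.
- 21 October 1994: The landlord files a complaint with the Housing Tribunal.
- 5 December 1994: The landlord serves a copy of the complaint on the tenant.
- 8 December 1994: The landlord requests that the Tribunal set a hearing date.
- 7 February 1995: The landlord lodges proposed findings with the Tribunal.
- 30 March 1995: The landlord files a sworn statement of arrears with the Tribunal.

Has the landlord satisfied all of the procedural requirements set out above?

Yes

(1) due by 17 August 1994 + 10 days = 27 August 1994; 19 August 1994 is within that limit.
(2) the permitted window runs from 12 September 1994 + 20 = 2 October 1994 to 12 September 1994 + 40 = 22 October 1994; done 3 October 1994, which is between those dates.
(3) the permitted window runs from 19 August 1994 + 23 = 11 September 1994 to 19 August 1994 + 64 = 22 October 1994; done 21 October 1994 — within the window.
(4) the permitted window runs from 17 August 1994 + 17 = 3 September 1994 to 17 August 1994 + 113 = 8 December 1994; 5 December 1994 falls inside that range.
(5) the permitted window runs from 3 October 1994 + 9 = 12 October 1994 to 3 October 1994 + 69 = 11 December 1994; done 8 December 1994 — within the window.
(6) the permitted window runs from 5 December 1994 + 15 = 20 December 1994 to 5 December 1994 + 67 = 10 February 1995; 7 February 1995 falls inside that range.
(7) the permitted window runs from 7 February 1995 + 22 = 1 March 1995 to 7 February 1995 + 52 = 31 March 1995; done 30 March 1995 — within the window.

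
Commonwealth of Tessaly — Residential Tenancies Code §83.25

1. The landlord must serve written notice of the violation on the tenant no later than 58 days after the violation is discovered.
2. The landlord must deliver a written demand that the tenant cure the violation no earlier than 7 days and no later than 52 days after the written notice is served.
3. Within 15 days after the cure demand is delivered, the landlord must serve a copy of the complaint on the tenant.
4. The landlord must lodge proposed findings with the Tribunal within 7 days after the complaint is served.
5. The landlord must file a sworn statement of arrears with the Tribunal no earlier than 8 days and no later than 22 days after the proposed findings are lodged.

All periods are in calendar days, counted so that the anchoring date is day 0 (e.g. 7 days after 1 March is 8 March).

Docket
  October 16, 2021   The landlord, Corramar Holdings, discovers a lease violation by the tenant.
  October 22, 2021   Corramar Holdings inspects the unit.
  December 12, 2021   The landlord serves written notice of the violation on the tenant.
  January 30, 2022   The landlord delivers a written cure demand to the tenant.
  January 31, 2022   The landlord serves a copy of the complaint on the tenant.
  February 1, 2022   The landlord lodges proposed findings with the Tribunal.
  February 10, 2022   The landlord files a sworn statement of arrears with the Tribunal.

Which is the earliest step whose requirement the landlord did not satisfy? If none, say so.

None — every step was satisfied

Step 1: 58 days after October 16, 2021 (when the violation is discovered) is December 13, 2021; December 12, 2021 is within that limit.
Step 2: the window is 7–52 days after December 12, 2021 (when the written notice is served), so December 19, 2021 through February 2, 2022; January 30, 2022 falls inside that range.
Step 3: 15 days after January 30, 2022 (when the cure demand is delivered) is February 14, 2022; completed January 31, 2022, before the deadline.
Step 4: 7 days after January 31, 2022 (when the complaint is served) is February 7, 2022; done February 1, 2022 — timely.
Step 5: the window is 8–22 days after February 1, 2022 (when the proposed findings are lodged), so February 9, 2022 through February 23, 2022; done February 10, 2022, which is between those dates.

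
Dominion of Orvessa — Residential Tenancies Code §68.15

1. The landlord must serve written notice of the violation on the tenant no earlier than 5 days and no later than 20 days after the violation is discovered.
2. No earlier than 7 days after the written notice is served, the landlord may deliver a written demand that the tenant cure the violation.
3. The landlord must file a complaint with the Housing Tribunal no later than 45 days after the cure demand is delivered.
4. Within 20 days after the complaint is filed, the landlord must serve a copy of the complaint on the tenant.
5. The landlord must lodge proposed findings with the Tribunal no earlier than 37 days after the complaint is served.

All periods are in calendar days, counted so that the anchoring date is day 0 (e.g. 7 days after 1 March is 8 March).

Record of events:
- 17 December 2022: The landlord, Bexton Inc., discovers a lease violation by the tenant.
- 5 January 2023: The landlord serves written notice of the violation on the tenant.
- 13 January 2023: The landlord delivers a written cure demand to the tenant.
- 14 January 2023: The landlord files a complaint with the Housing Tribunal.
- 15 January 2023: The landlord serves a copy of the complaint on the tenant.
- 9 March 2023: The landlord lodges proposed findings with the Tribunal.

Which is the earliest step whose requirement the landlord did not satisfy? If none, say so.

None — every step was satisfied

(1) the permitted window runs from 17 December 2022 + 5 = 22 December 2022 to 17 December 2022 + 20 = 6 January 2023; done 5 January 2023, which is between those dates.
(2) permitted from 5 January 2023 + 7 days = 12 January 2023 onward; 13 January 2023 is on or after that date.
(3) due by 13 January 2023 + 45 days = 27 February 2023; 14 January 2023 is within that limit.
(4) due by 14 January 2023 + 20 days = 3 February 2023; 15 January 2023 is within that limit.
(5) permitted from 15 January 2023 + 37 days = 21 February 2023 onward; 9 March 2023 is on or after that date.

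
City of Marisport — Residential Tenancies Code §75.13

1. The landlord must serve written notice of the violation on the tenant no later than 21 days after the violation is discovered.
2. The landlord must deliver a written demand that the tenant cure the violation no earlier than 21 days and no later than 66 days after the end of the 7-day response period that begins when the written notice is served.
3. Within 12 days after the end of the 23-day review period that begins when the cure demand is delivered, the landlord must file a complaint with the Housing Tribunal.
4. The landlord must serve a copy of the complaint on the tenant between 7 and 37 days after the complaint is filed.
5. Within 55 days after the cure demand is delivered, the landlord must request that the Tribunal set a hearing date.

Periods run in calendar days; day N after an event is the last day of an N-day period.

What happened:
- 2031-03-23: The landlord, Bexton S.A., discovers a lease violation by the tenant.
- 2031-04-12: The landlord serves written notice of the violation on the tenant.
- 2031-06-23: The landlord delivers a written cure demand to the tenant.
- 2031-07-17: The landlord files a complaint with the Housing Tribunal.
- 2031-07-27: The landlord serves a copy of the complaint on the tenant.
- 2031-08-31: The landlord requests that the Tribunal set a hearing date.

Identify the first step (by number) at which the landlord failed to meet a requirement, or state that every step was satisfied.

Step 5

Step 1: 21 days after 2031-03-23 (when the violation is discovered) is 2031-04-13; 2031-04-12 is within that limit.
Step 2: the window is 21–66 days after 2031-04-19 (end of the 7-day response period, which began when the written notice is served on 2031-04-12), so 2031-05-10 through 2031-06-24; done 2031-06-23, which is between those dates.
Step 3: 12 days after 2031-07-16 (end of the 23-day review period, which began when the cure demand is delivered on 2031-06-23) is 2031-07-28; done 2031-07-17 — timely.
Step 4: the window is 7–37 days after 2031-07-17 (when the complaint is filed), so 2031-07-24 through 2031-08-23; done 2031-07-27, which is between those dates.
Step 5: 55 days after 2031-06-23 (when the cure demand is delivered) is 2031-08-17; 2031-08-31 misses that deadline by 14 days.
The analysis stops there.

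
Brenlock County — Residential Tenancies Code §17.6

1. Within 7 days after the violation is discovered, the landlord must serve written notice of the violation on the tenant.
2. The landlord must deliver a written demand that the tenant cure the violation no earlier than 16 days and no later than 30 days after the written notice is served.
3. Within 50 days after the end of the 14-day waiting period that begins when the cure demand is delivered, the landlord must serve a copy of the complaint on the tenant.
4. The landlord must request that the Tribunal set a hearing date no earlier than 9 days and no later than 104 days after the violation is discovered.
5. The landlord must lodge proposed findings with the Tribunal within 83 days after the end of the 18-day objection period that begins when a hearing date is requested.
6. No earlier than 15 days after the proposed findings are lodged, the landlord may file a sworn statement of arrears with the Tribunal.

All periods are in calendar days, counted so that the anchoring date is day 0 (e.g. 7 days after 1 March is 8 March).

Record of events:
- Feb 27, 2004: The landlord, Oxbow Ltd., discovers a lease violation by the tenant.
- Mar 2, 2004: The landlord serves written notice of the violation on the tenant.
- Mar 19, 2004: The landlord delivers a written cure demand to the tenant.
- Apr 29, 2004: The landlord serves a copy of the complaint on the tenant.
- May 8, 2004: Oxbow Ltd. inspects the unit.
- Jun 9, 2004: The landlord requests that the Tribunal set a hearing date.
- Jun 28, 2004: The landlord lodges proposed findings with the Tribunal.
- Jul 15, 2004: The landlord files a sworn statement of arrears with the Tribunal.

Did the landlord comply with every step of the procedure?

(1) due by Feb 27, 2004 + 7 days = Mar 5, 2004; completed Mar 2, 2004, before the deadline.
(2) the permitted window runs from Mar 2, 2004 + 16 = Mar 18, 2004 to Mar 2, 2004 + 30 = Apr 1, 2004; done Mar 19, 2004 — within the window.
(3) due by Apr 2, 2004 + 50 days = May 22, 2004; completed Apr 29, 2004, before the deadline.
(4) the permitted window runs from Feb 27, 2004 + 9 = Mar 7, 2004 to Feb 27, 2004 + 104 = Jun 10, 2004; done Jun 9, 2004 — within the window.
(5) due by Jun 27, 2004 + 83 days = Sep 18, 2004; Jun 28, 2004 is within that limit.
(6) permitted from Jun 28, 2004 + 15 days = Jul 13, 2004 onward; done Jul 15, 2004 — permitted.

Yes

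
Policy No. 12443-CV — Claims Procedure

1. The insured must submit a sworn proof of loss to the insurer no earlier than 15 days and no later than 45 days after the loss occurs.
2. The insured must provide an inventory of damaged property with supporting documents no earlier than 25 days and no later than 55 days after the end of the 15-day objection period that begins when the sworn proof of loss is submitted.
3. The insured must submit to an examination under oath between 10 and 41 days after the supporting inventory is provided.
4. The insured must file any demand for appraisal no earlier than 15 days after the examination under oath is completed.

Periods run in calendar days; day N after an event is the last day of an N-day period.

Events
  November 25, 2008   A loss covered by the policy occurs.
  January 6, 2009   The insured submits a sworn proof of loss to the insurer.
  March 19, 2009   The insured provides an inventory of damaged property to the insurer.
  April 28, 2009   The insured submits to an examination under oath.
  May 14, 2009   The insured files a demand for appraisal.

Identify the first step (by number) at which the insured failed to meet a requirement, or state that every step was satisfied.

Step 1 — 15 and 45 days from November 25, 2008 (when the loss occurs) are December 10, 2008 and January 9, 2009 respectively; January 6, 2009 falls inside that range.
Step 2 — 25 and 55 days from January 21, 2009 (end of the 15-day objection period, which began when the sworn proof of loss is submitted on January 6, 2009) are February 15, 2009 and March 17, 2009 respectively; done March 19, 2009 — 2 days after the window closed.

Step 2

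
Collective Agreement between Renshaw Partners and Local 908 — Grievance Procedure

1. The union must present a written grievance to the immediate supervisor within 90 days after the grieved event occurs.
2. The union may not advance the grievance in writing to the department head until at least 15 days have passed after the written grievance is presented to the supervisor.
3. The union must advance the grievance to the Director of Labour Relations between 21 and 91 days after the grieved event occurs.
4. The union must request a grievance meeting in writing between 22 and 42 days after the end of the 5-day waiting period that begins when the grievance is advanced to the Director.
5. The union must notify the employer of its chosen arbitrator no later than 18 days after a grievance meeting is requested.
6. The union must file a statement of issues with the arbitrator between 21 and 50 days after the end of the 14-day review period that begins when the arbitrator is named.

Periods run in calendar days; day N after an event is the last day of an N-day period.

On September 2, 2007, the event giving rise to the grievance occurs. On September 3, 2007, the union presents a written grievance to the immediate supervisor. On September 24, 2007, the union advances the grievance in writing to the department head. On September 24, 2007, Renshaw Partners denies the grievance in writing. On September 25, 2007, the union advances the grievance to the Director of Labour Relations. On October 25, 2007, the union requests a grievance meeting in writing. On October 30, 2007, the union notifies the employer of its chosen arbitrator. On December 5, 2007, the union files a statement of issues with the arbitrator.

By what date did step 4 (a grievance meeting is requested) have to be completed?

November 11, 2007

The grievance is advanced to the Director on September 25, 2007; the 5-day waiting period therefore ends September 30, 2007, and step 4 runs from that date. The window is 22–42 days after September 30, 2007; it closes on November 11, 2007.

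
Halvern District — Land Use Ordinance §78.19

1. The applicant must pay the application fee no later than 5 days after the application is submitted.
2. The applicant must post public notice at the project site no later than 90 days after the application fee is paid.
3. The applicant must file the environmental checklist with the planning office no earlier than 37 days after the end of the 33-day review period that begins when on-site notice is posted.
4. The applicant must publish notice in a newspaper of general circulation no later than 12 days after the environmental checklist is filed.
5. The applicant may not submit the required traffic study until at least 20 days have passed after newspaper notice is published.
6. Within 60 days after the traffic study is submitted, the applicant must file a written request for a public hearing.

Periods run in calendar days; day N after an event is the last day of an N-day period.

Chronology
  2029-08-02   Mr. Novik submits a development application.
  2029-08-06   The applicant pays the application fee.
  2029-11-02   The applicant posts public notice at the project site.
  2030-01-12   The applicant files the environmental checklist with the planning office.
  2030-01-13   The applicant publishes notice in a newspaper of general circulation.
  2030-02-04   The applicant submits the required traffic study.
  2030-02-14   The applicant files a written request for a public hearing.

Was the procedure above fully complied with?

(1) due by 2029-08-02 + 5 days = 2029-08-07; completed 2029-08-06, before the deadline.
(2) due by 2029-08-06 + 90 days = 2029-11-04; completed 2029-11-02, before the deadline.
(3) permitted from 2029-12-05 + 37 days = 2030-01-11 onward; done 2030-01-12, after the minimum wait.
(4) due by 2030-01-12 + 12 days = 2030-01-24; completed 2030-01-13, before the deadline.
(5) permitted from 2030-01-13 + 20 days = 2030-02-02 onward; done 2030-02-04 — permitted.
(6) due by 2030-02-04 + 60 days = 2030-04-05; completed 2030-02-14, before the deadline.

Yes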